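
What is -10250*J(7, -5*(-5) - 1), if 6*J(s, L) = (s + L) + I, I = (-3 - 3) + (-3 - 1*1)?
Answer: -35875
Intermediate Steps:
I = -10 (I = -6 + (-3 - 1) = -6 - 4 = -10)
J(s, L) = -5/3 + L/6 + s/6 (J(s, L) = ((s + L) - 10)/6 = ((L + s) - 10)/6 = (-10 + L + s)/6 = -5/3 + L/6 + s/6)
-10250*J(7, -5*(-5) - 1) = -10250*(-5/3 + (-5*(-5) - 1)/6 + (1/6)*7) = -10250*(-5/3 + (25 - 1)/6 + 7/6) = -10250*(-5/3 + (1/6)*24 + 7/6) = -10250*(-5/3 + 4 + 7/6) = -10250*7/2 = -35875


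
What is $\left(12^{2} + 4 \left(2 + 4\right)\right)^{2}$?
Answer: $28224$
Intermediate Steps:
$\left(12^{2} + 4 \left(2 + 4\right)\right)^{2} = \left(144 + 4 \cdot 6\right)^{2} = \left(144 + 24\right)^{2} = 168^{2} = 28224$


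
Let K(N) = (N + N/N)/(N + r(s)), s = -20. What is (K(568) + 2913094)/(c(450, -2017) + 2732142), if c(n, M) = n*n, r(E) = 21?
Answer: 571937645/576168046 ≈ 0.99266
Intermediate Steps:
c(n, M) = n²
K(N) = (1 + N)/(21 + N) (K(N) = (N + N/N)/(N + 21) = (N + 1)/(21 + N) = (1 + N)/(21 + N))
(K(568) + 2913094)/(c(450, -2017) + 2732142) = ((1 + 568)/(21 + 568) + 2913094)/(450² + 2732142) = (569/589 + 2913094)/(202500 + 2732142) = ((1/589)*569 + 2913094)/2934642 = (569/589 + 2913094)*(1/2934642) = (1715812935/589)*(1/2934642) = 571937645/576168046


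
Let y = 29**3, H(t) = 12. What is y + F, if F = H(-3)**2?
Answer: 24533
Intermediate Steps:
y = 24389
F = 144 (F = 12**2 = 144)
y + F = 24389 + 144 = 24533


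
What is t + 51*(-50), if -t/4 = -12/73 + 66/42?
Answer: -1305926/511 ≈ -2555.6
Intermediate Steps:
t = -2876/511 (t = -4*(-12/73 + 66/42) = -4*(-12*1/73 + 66*(1/42)) = -4*(-12/73 + 11/7) = -4*719/511 = -2876/511 ≈ -5.6282)
t + 51*(-50) = -2876/511 + 51*(-50) = -2876/511 - 2550 = -1305926/511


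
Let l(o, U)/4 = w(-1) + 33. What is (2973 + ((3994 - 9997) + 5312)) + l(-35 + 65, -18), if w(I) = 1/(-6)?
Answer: 7240/3 ≈ 2413.3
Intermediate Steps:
w(I) = -1/6
l(o, U) = 394/3 (l(o, U) = 4*(-1/6 + 33) = 4*(197/6) = 394/3)
(2973 + ((3994 - 9997) + 5312)) + l(-35 + 65, -18) = (2973 + ((3994 - 9997) + 5312)) + 394/3 = (2973 + (-6003 + 5312)) + 394/3 = (2973 - 691) + 394/3 = 2282 + 394/3 = 7240/3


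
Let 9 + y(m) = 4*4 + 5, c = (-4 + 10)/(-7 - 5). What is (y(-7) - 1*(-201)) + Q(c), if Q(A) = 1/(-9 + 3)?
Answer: 1277/6 ≈ 212.83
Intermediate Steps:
c = -1/2 (c = 6/(-12) = 6*(-1/12) = -1/2 ≈ -0.50000)
y(m) = 12 (y(m) = -9 + (4*4 + 5) = -9 + (16 + 5) = -9 + 21 = 12)
Q(A) = -1/6 (Q(A) = 1/(-6) = -1/6)
(y(-7) - 1*(-201)) + Q(c) = (12 - 1*(-201)) - 1/6 = (12 + 201) - 1/6 = 213 - 1/6 = 1277/6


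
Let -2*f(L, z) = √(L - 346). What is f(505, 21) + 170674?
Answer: 170674 - √159/2 ≈ 1.7067e+5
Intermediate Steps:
f(L, z) = -√(-346 + L)/2 (f(L, z) = -√(L - 346)/2 = -√(-346 + L)/2)
f(505, 21) + 170674 = -√(-346 + 505)/2 + 170674 = -√159/2 + 170674 = 170674 - √159/2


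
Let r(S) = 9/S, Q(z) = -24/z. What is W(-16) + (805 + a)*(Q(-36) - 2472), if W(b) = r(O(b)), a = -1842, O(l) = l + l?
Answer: 246026149/96 ≈ 2.5628e+6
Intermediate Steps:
O(l) = 2*l
W(b) = 9/(2*b) (W(b) = 9/((2*b)) = 9*(1/(2*b)) = 9/(2*b))
W(-16) + (805 + a)*(Q(-36) - 2472) = (9/2)/(-16) + (805 - 1842)*(-24/(-36) - 2472) = (9/2)*(-1/16) - 1037*(-24*(-1/36) - 2472) = -9/32 - 1037*(⅔ - 2472) = -9/32 - 1037*(-7414/3) = -9/32 + 7688318/3 = 246026149/96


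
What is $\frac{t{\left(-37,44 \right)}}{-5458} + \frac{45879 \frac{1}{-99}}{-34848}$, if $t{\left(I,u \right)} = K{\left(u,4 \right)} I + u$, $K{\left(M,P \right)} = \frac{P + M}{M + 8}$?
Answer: $\frac{468950785}{40797982368} \approx 0.011494$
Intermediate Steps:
$K{\left(M,P \right)} = \frac{M + P}{8 + M}$
$t{\left(I,u \right)} = u + \frac{I \left(4 + u\right)}{8 + u}$ ($t{\left(I,u \right)} = \frac{u + 4}{8 + u} I + u = \frac{4 + u}{8 + u} I + u = \frac{I \left(4 + u\right)}{8 + u} + u = u + \frac{I \left(4 + u\right)}{8 + u}$)
$\frac{t{\left(-37,44 \right)}}{-5458} + \frac{45879 \frac{1}{-99}}{-34848} = \frac{\frac{1}{8 + 44} \left(- 37 \left(4 + 44\right) + 44 \left(8 + 44\right)\right)}{-5458} + \frac{45879 \frac{1}{-99}}{-34848} = \frac{\left(-37\right) 48 + 44 \cdot 52}{52} \left(- \frac{1}{5458}\right) + 45879 \left(- \frac{1}{99}\right) \left(- \frac{1}{34848}\right) = \frac{-1776 + 2288}{52} \left(- \frac{1}{5458}\right) - - \frac{15293}{1149984} = \frac{1}{52} \cdot 512 \left(- \frac{1}{5458}\right) + \frac{15293}{1149984} = \frac{128}{13} \left(- \frac{1}{5458}\right) + \frac{15293}{1149984} = - \frac{64}{35477} + \frac{15293}{1149984} = \frac{468950785}{40797982368}$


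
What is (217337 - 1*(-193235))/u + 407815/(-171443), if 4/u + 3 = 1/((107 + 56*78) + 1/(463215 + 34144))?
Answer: -117490938926916751621/381577517862018 ≈ -3.0791e+5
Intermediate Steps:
u = -8902726104/6676547219 (u = 4/(-3 + 1/((107 + 56*78) + 1/(463215 + 34144))) = 4/(-3 + 1/((107 + 4368) + 1/497359)) = 4/(-3 + 1/(4475 + 1/497359)) = 4/(-3 + 1/(2225681526/497359)) = 4/(-3 + 497359/2225681526) = 4/(-6676547219/2225681526) = 4*(-2225681526/6676547219) = -8902726104/6676547219 ≈ -1.3334)
(217337 - 1*(-193235))/u + 407815/(-171443) = (217337 - 1*(-193235))/(-8902726104/6676547219) + 407815/(-171443) = (217337 + 193235)*(-6676547219/8902726104) + 407815*(-1/171443) = 410572*(-6676547219/8902726104) - 407815/171443 = -685300836199817/2225681526 - 407815/171443 = -117490938926916751621/381577517862018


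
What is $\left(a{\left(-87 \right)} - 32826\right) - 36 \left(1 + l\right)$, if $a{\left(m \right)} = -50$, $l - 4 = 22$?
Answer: $-33848$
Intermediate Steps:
$l = 26$ ($l = 4 + 22 = 26$)
$\left(a{\left(-87 \right)} - 32826\right) - 36 \left(1 + l\right) = \left(-50 - 32826\right) - 36 \left(1 + 26\right) = -32876 - 972 = -33848$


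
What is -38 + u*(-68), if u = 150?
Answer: -10238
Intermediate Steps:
-38 + u*(-68) = -38 + 150*(-68) = -38 - 10200 = -10238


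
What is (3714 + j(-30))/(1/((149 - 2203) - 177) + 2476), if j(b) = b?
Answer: 8219004/5523955 ≈ 1.4879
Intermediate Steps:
(3714 + j(-30))/(1/((149 - 2203) - 177) + 2476) = (3714 - 30)/(1/((149 - 2203) - 177) + 2476) = 3684/(1/(-2054 - 177) + 2476) = 3684/(1/(-2231) + 2476) = 3684/(-1/2231 + 2476) = 3684/(5523955/2231) = 3684*(2231/5523955) = 8219004/5523955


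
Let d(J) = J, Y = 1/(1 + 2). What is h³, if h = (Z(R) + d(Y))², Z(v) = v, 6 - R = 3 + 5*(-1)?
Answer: 244140625/729 ≈ 3.3490e+5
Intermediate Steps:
Y = ⅓ (Y = 1/3 = ⅓ ≈ 0.33333)
R = 8 (R = 6 - (3 + 5*(-1)) = 6 - (3 - 5) = 6 - 1*(-2) = 6 + 2 = 8)
h = 625/9 (h = (8 + ⅓)² = (25/3)² = 625/9 ≈ 69.444)
h³ = (625/9)³ = 244140625/729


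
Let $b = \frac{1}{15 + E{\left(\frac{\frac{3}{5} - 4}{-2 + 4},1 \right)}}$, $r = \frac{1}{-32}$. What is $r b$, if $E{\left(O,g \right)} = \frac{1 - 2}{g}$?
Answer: $- \frac{1}{448} \approx -0.0022321$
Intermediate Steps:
$r = - \frac{1}{32} \approx -0.03125$
$E{\left(O,g \right)} = - \frac{1}{g}$
$b = \frac{1}{14}$ ($b = \frac{1}{15 - 1^{-1}} = \frac{1}{15 - 1} = \frac{1}{14} \approx 0.071429$)
$r b = \left(- \frac{1}{32}\right) \frac{1}{14} = - \frac{1}{448}$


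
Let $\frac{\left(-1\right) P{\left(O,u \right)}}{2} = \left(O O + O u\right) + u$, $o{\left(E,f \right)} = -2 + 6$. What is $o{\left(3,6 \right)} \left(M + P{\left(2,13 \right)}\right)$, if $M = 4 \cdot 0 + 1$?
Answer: $-340$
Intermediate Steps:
$o{\left(E,f \right)} = 4$
$M = 1$ ($M = 0 + 1 = 1$)
$P{\left(O,u \right)} = - 2 u - 2 O^{2} - 2 O u$ ($P{\left(O,u \right)} = - 2 \left(\left(O O + O u\right) + u\right) = - 2 \left(\left(O^{2} + O u\right) + u\right) = - 2 \left(u + O^{2} + O u\right) = - 2 u - 2 O^{2} - 2 O u$)
$o{\left(3,6 \right)} \left(M + P{\left(2,13 \right)}\right) = 4 \left(1 - \left(26 + 8 + 52\right)\right) = 4 \left(1 - 86\right) = 4 \left(-85\right) = -340$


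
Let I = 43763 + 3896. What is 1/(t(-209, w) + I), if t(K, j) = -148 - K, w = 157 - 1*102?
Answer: 1/47720 ≈ 2.0956e-5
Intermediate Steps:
w = 55 (w = 157 - 102 = 55)
I = 47659
1/(t(-209, w) + I) = 1/((-148 - 1*(-209)) + 47659) = 1/((-148 + 209) + 47659) = 1/(61 + 47659) = 1/47720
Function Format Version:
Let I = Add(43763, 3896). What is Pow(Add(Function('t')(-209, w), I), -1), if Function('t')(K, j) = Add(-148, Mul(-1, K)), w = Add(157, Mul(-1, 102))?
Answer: Rational(1, 47720) ≈ 2.0956e-5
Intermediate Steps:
w = 55 (w = Add(157, -102) = 55)
I = 47659
Pow(Add(Function('t')(-209, w), I), -1) = Pow(Add(Add(-148, Mul(-1, -209)), 47659), -1) = Pow(Add(Add(-148, 209), 47659), -1) = Pow(Add(61, 47659), -1) = Pow(47720, -1) = Rational(1, 47720)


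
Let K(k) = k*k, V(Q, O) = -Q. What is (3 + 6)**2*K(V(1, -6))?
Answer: 81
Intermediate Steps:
K(k) = k**2
(3 + 6)**2*K(V(1, -6)) = (3 + 6)**2*(-1*1)**2 = 9**2*(-1)**2 = 81*1 = 81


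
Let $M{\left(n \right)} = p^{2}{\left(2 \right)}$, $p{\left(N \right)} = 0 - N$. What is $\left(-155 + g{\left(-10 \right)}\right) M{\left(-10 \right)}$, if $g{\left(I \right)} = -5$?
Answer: $-640$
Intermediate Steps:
$p{\left(N \right)} = - N$
$M{\left(n \right)} = 4$ ($M{\left(n \right)} = \left(\left(-1\right) 2\right)^{2} = \left(-2\right)^{2} = 4$)
$\left(-155 + g{\left(-10 \right)}\right) M{\left(-10 \right)} = \left(-155 - 5\right) 4 = \left(-160\right) 4 = -640$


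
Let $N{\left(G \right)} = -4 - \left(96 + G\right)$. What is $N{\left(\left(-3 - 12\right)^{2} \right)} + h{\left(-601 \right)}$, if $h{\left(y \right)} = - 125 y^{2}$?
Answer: $-45150450$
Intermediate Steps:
$N{\left(G \right)} = -100 - G$
$N{\left(\left(-3 - 12\right)^{2} \right)} + h{\left(-601 \right)} = \left(-100 - \left(-3 - 12\right)^{2}\right) - 125 \left(-601\right)^{2} = \left(-100 - \left(-15\right)^{2}\right) - 45150125 = \left(-100 - 225\right) - 45150125 = -325 - 45150125 = -45150450$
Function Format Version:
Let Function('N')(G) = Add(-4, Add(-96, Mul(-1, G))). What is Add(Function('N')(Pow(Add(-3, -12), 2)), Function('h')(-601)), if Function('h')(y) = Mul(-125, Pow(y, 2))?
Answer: -45150450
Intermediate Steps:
Function('N')(G) = Add(-100, Mul(-1, G))
Add(Function('N')(Pow(Add(-3, -12), 2)), Function('h')(-601)) = Add(Add(-100, Mul(-1, Pow(Add(-3, -12), 2))), Mul(-125, Pow(-601, 2))) = Add(Add(-100, Mul(-1, Pow(-15, 2))), Mul(-125, 361201)) = Add(Add(-100, Mul(-1, 225)), -45150125) = Add(Add(-100, -225), -45150125) = Add(-325, -45150125) = -45150450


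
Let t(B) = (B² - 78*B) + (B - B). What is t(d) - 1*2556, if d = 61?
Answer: -3593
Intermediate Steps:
t(B) = B² - 78*B (t(B) = (B² - 78*B) + 0 = B² - 78*B)
t(d) - 1*2556 = 61*(-78 + 61) - 1*2556 = 61*(-17) - 2556 = -1037 - 2556 = -3593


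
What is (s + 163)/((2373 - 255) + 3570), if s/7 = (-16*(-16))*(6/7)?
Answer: 1699/5688 ≈ 0.29870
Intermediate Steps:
s = 1536 (s = 7*((-16*(-16))*(6/7)) = 7*(256*(6*(⅐))) = 7*(256*(6/7)) = 7*(1536/7) = 1536)
(s + 163)/((2373 - 255) + 3570) = (1536 + 163)/((2373 - 255) + 3570) = 1699/(2118 + 3570) = 1699/5688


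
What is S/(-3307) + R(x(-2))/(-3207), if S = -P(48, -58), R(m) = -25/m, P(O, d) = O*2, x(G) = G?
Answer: 533069/21211098 ≈ 0.025132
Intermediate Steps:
P(O, d) = 2*O
S = -96 (S = -2*48 = -1*96 = -96)
S/(-3307) + R(x(-2))/(-3207) = -96/(-3307) - 25/(-2)/(-3207) = -96*(-1/3307) - 25*(-½)*(-1/3207) = 96/3307 + (25/2)*(-1/3207) = 96/3307 - 25/6414 = 533069/21211098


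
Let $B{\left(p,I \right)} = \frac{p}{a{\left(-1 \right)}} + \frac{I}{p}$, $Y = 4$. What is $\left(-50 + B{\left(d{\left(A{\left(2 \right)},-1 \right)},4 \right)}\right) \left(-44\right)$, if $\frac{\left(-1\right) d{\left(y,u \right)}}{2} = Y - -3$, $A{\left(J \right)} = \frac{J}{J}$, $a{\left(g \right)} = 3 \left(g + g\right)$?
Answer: $\frac{44308}{21} \approx 2109.9$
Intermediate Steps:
$a{\left(g \right)} = 6 g$ ($a{\left(g \right)} = 3 \cdot 2 g = 6 g$)
$A{\left(J \right)} = 1$
$d{\left(y,u \right)} = -14$ ($d{\left(y,u \right)} = - 2 \left(4 - -3\right) = - 2 \left(4 + 3\right) = \left(-2\right) 7 = -14$)
$B{\left(p,I \right)} = - \frac{p}{6} + \frac{I}{p}$ ($B{\left(p,I \right)} = \frac{p}{6 \left(-1\right)} + \frac{I}{p} = \frac{p}{-6} + \frac{I}{p} = p \left(- \frac{1}{6}\right) + \frac{I}{p} = - \frac{p}{6} + \frac{I}{p}$)
$\left(-50 + B{\left(d{\left(A{\left(2 \right)},-1 \right)},4 \right)}\right) \left(-44\right) = \left(-50 + \left(\left(- \frac{1}{6}\right) \left(-14\right) + \frac{4}{-14}\right)\right) \left(-44\right) = \left(-50 + \left(\frac{7}{3} + 4 \left(- \frac{1}{14}\right)\right)\right) \left(-44\right) = \left(-50 + \left(\frac{7}{3} - \frac{2}{7}\right)\right) \left(-44\right) = \left(-50 + \frac{43}{21}\right) \left(-44\right) = \left(- \frac{1007}{21}\right) \left(-44\right) = \frac{44308}{21}$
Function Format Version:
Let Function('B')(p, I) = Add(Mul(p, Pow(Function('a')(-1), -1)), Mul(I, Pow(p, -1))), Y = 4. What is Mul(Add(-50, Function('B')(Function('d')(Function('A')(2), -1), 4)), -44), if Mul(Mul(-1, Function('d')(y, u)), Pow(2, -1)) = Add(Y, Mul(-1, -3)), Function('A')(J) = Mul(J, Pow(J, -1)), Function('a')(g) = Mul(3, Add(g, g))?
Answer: Rational(44308, 21) ≈ 2109.9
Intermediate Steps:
Function('a')(g) = Mul(6, g) (Function('a')(g) = Mul(3, Mul(2, g)) = Mul(6, g))
Function('A')(J) = 1
Function('d')(y, u) = -14 (Function('d')(y, u) = Mul(-2, Add(4, Mul(-1, -3))) = Mul(-2, Add(4, 3)) = Mul(-2, 7) = -14)
Function('B')(p, I) = Add(Mul(Rational(-1, 6), p), Mul(I, Pow(p, -1))) (Function('B')(p, I) = Add(Mul(p, Pow(Mul(6, -1), -1)), Mul(I, Pow(p, -1))) = Add(Mul(p, Pow(-6, -1)), Mul(I, Pow(p, -1))) = Add(Mul(p, Rational(-1, 6)), Mul(I, Pow(p, -1))) = Add(Mul(Rational(-1, 6), p), Mul(I, Pow(p, -1))))
Mul(Add(-50, Function('B')(Function('d')(Function('A')(2), -1), 4)), -44) = Mul(Add(-50, Add(Mul(Rational(-1, 6), -14), Mul(4, Pow(-14, -1)))), -44) = Mul(Add(-50, Add(Rational(7, 3), Mul(4, Rational(-1, 14)))), -44) = Mul(Add(-50, Add(Rational(7, 3), Rational(-2, 7))), -44) = Mul(Add(-50, Rational(43, 21)), -44) = Mul(Rational(-1007, 21), -44) = Rational(44308, 21)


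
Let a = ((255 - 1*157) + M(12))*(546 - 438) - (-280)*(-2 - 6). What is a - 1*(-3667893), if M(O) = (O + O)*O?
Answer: 3707341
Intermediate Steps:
M(O) = 2*O**2 (M(O) = (2*O)*O = 2*O**2)
a = 39448 (a = ((255 - 1*157) + 2*12**2)*(546 - 438) - (-280)*(-2 - 6) = ((255 - 157) + 2*144)*108 - (-280)*(-8) = (98 + 288)*108 - 20*112 = 386*108 - 2240 = 41688 - 2240 = 39448)
a - 1*(-3667893) = 39448 - 1*(-3667893) = 39448 + 3667893 = 3707341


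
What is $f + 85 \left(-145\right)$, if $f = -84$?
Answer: $-12409$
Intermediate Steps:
$f + 85 \left(-145\right) = -84 + 85 \left(-145\right) = -84 - 12325 = -12409$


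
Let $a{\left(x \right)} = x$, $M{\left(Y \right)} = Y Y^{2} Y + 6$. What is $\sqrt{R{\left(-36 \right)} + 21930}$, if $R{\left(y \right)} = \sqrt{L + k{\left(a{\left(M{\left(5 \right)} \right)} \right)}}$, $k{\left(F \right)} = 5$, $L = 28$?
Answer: $\sqrt{21930 + \sqrt{33}} \approx 148.11$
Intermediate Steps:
$M{\left(Y \right)} = 6 + Y^{4}$ ($M{\left(Y \right)} = Y^{3} Y + 6 = Y^{4} + 6 = 6 + Y^{4}$)
$R{\left(y \right)} = \sqrt{33}$ ($R{\left(y \right)} = \sqrt{28 + 5} = \sqrt{33}$)
$\sqrt{R{\left(-36 \right)} + 21930} = \sqrt{\sqrt{33} + 21930} = \sqrt{21930 + \sqrt{33}}$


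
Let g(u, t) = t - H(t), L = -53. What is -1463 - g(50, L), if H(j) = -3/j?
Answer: -74727/53 ≈ -1409.9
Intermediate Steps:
g(u, t) = t + 3/t (g(u, t) = t - (-3)/t = t + 3/t)
-1463 - g(50, L) = -1463 - (-53 + 3/(-53)) = -1463 - (-53 + 3*(-1/53)) = -1463 - (-53 - 3/53) = -1463 - 1*(-2812/53) = -1463 + 2812/53 = -74727/53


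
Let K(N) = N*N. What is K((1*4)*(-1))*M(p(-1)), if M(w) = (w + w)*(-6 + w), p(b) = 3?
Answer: -288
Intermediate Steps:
K(N) = N²
M(w) = 2*w*(-6 + w) (M(w) = (2*w)*(-6 + w) = 2*w*(-6 + w))
K((1*4)*(-1))*M(p(-1)) = ((1*4)*(-1))²*(2*3*(-6 + 3)) = (4*(-1))²*(2*3*(-3)) = (-4)²*(-18) = 16*(-18) = -288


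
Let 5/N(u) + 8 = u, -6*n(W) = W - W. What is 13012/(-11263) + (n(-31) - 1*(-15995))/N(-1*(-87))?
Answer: 2846383611/11263 ≈ 2.5272e+5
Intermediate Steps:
n(W) = 0 (n(W) = -(W - W)/6 = -1/6*0 = 0)
N(u) = 5/(-8 + u)
13012/(-11263) + (n(-31) - 1*(-15995))/N(-1*(-87)) = 13012/(-11263) + (0 - 1*(-15995))/((5/(-8 - 1*(-87)))) = 13012*(-1/11263) + (0 + 15995)/((5/(-8 + 87))) = -13012/11263 + 15995/((5/79)) = -13012/11263 + 15995/((5*(1/79))) = -13012/11263 + 15995/(5/79) = -13012/11263 + 15995*(79/5) = -13012/11263 + 252721 = 2846383611/11263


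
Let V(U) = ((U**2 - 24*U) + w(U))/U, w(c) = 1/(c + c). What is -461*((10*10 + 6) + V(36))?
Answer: -141000077/2592 ≈ -54398.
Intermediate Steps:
w(c) = 1/(2*c)
V(U) = (U**2 + 1/(2*U) - 24*U)/U (V(U) = ((U**2 - 24*U) + 1/(2*U))/U = (U**2 + 1/(2*U) - 24*U)/U)
-461*((10*10 + 6) + V(36)) = -461*((10*10 + 6) + (-24 + 36 + (1/2)/36**2)) = -461*((100 + 6) + (-24 + 36 + (1/2)*(1/1296))) = -461*(106 + (-24 + 36 + 1/2592)) = -461*(106 + 31105/2592) = -461*305857/2592 = -141000077/2592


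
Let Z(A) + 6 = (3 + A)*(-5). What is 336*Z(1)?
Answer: -8736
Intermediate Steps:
Z(A) = -21 - 5*A (Z(A) = -6 + (3 + A)*(-5) = -6 + (-15 - 5*A) = -21 - 5*A)
336*Z(1) = 336*(-21 - 5*1) = 336*(-21 - 5) = 336*(-26) = -8736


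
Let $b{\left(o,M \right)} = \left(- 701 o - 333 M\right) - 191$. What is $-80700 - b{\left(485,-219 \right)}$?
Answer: $186549$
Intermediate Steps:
$b{\left(o,M \right)} = -191 - 701 o - 333 M$
$-80700 - b{\left(485,-219 \right)} = -80700 - \left(-191 - 339985 - -72927\right) = -80700 - \left(-191 - 339985 + 72927\right) = -80700 - -267249 = -80700 + 267249 = 186549$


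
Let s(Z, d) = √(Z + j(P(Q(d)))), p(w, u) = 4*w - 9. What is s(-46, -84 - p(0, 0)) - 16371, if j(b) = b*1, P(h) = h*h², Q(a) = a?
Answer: -16371 + I*√421921 ≈ -16371.0 + 649.55*I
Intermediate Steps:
p(w, u) = -9 + 4*w
P(h) = h³
j(b) = b
s(Z, d) = √(Z + d³)
s(-46, -84 - p(0, 0)) - 16371 = √(-46 + (-84 - (-9 + 4*0))³) - 16371 = √(-46 + (-84 - (-9 + 0))³) - 16371 = √(-46 + (-84 - 1*(-9))³) - 16371 = √(-46 + (-84 + 9)³) - 16371 = √(-46 + (-75)³) - 16371 = √(-46 - 421875) - 16371 = √(-421921) - 16371 = I*√421921 - 16371 = -16371 + I*√421921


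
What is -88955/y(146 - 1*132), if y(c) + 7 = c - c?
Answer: 88955/7 ≈ 12708.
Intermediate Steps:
y(c) = -7 (y(c) = -7 + (c - c) = -7 + 0 = -7)
-88955/y(146 - 1*132) = -88955/(-7) = -88955*(-⅐) = 88955/7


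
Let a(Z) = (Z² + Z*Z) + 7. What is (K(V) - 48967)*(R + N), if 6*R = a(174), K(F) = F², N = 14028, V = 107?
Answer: -904977931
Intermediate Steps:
a(Z) = 7 + 2*Z² (a(Z) = (Z² + Z²) + 7 = 2*Z² + 7 = 7 + 2*Z²)
R = 60559/6 (R = (7 + 2*174²)/6 = (7 + 2*30276)/6 = (7 + 60552)/6 = (⅙)*60559 = 60559/6 ≈ 10093.)
(K(V) - 48967)*(R + N) = (107² - 48967)*(60559/6 + 14028) = (11449 - 48967)*(144727/6) = -37518*144727/6 = -904977931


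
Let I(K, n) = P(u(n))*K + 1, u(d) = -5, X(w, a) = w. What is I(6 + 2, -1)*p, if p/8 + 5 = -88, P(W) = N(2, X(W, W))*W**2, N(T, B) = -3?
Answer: 445656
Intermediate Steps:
P(W) = -3*W**2
p = -744 (p = -40 + 8*(-88) = -40 - 704 = -744)
I(K, n) = 1 - 75*K (I(K, n) = (-3*(-5)**2)*K + 1 = (-3*25)*K + 1 = -75*K + 1 = 1 - 75*K)
I(6 + 2, -1)*p = (1 - 75*(6 + 2))*(-744) = (1 - 75*8)*(-744) = (1 - 600)*(-744) = -599*(-744) = 445656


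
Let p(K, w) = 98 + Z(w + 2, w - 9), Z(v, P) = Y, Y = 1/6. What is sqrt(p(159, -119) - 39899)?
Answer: I*sqrt(1432830)/6 ≈ 199.5*I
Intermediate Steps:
Y = 1/6 ≈ 0.16667
Z(v, P) = 1/6
p(K, w) = 589/6 (p(K, w) = 98 + 1/6 = 589/6)
sqrt(p(159, -119) - 39899) = sqrt(589/6 - 39899) = sqrt(-238805/6) = I*sqrt(1432830)/6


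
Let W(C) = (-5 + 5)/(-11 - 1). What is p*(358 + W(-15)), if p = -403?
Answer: -144274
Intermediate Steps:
W(C) = 0 (W(C) = 0/(-12) = 0*(-1/12) = 0)
p*(358 + W(-15)) = -403*(358 + 0) = -403*358 = -144274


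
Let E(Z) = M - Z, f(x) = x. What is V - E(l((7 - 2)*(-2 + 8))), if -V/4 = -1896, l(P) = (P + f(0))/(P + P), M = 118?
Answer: 14933/2 ≈ 7466.5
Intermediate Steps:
l(P) = 1/2 (l(P) = (P + 0)/(P + P) = P/((2*P)) = P*(1/(2*P)) = 1/2)
E(Z) = 118 - Z
V = 7584 (V = -4*(-1896) = 7584)
V - E(l((7 - 2)*(-2 + 8))) = 7584 - (118 - 1*1/2) = 7584 - (118 - 1/2) = 7584 - 1*235/2 = 7584 - 235/2 = 14933/2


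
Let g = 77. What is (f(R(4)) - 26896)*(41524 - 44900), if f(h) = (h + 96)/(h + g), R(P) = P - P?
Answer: 6991344896/77 ≈ 9.0797e+7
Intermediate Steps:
R(P) = 0
f(h) = (96 + h)/(77 + h) (f(h) = (h + 96)/(h + 77) = (96 + h)/(77 + h))
(f(R(4)) - 26896)*(41524 - 44900) = ((96 + 0)/(77 + 0) - 26896)*(41524 - 44900) = (96/77 - 26896)*(-3376) = -2070896/77*(-3376) = 6991344896/77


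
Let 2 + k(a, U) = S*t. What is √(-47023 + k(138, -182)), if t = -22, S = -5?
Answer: I*√46915 ≈ 216.6*I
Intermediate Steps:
k(a, U) = 108 (k(a, U) = -2 - 5*(-22) = -2 + 110 = 108)
√(-47023 + k(138, -182)) = √(-47023 + 108) = √(-46915) = I*√46915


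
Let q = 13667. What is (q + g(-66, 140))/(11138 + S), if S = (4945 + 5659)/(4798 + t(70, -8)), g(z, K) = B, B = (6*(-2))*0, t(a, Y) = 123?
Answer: 67255307/54820702 ≈ 1.2268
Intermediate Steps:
B = 0 (B = -12*0 = 0)
g(z, K) = 0
S = 10604/4921 (S = (4945 + 5659)/(4798 + 123) = 10604/4921 ≈ 2.1548)
(q + g(-66, 140))/(11138 + S) = (13667 + 0)/(11138 + 10604/4921) = 13667/(54820702/4921) = 13667*(4921/54820702) = 67255307/54820702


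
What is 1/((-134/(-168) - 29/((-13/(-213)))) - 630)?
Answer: -1092/1205957 ≈ -0.00090550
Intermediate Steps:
1/((-134/(-168) - 29/((-13/(-213)))) - 630) = 1/((-134*(-1/168) - 29/((-13*(-1/213)))) - 630) = 1/((67/84 - 29/13/213) - 630) = 1/((67/84 - 29*213/13) - 630) = 1/((67/84 - 6177/13) - 630) = 1/(-517997/1092 - 630) = 1/(-1205957/1092) = -1092/1205957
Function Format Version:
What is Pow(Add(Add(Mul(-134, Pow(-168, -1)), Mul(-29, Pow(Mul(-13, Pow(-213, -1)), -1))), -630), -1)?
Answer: Rational(-1092, 1205957) ≈ -0.00090550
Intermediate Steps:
Pow(Add(Add(Mul(-134, Pow(-168, -1)), Mul(-29, Pow(Mul(-13, Pow(-213, -1)), -1))), -630), -1) = Pow(Add(Add(Mul(-134, Rational(-1, 168)), Mul(-29, Pow(Mul(-13, Rational(-1, 213)), -1))), -630), -1) = Pow(Add(Add(Rational(67, 84), Mul(-29, Pow(Rational(13, 213), -1))), -630), -1) = Pow(Add(Add(Rational(67, 84), Mul(-29, Rational(213, 13))), -630), -1) = Pow(Add(Add(Rational(67, 84), Rational(-6177, 13)), -630), -1) = Pow(Add(Rational(-517997, 1092), -630), -1) = Pow(Rational(-1205957, 1092), -1) = Rational(-1092, 1205957)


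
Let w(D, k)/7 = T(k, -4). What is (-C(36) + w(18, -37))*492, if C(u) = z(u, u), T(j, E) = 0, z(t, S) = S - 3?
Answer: -16236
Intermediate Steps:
z(t, S) = -3 + S
w(D, k) = 0 (w(D, k) = 7*0 = 0)
C(u) = -3 + u
(-C(36) + w(18, -37))*492 = (-(-3 + 36) + 0)*492 = (-1*33 + 0)*492 = (-33 + 0)*492 = -33*492 = -16236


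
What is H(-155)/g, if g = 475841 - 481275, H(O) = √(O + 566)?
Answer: -√411/5434 ≈ -0.0037308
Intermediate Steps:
H(O) = √(566 + O)
g = -5434
H(-155)/g = √(566 - 155)/(-5434) = √411*(-1/5434) = -√411/5434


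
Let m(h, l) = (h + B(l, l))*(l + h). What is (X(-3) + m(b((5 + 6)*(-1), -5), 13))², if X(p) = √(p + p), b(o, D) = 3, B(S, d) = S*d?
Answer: (2752 + I*√6)² ≈ 7.5735e+6 + 1.348e+4*I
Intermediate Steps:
m(h, l) = (h + l)*(h + l²) (m(h, l) = (h + l*l)*(l + h) = (h + l²)*(h + l) = (h + l)*(h + l²))
X(p) = √2*√p (X(p) = √(2*p) = √2*√p)
(X(-3) + m(b((5 + 6)*(-1), -5), 13))² = (√2*√(-3) + (3² + 13³ + 3*13 + 3*13²))² = (√2*(I*√3) + (9 + 2197 + 39 + 3*169))² = (I*√6 + (9 + 2197 + 39 + 507))² = (I*√6 + 2752)² = (2752 + I*√6)²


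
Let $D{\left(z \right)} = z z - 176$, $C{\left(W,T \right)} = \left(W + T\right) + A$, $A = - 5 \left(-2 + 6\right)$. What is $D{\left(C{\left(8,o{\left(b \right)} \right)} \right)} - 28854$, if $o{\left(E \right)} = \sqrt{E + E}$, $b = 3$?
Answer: $-29030 + \left(12 - \sqrt{6}\right)^{2} \approx -28939.0$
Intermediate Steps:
$A = -20$ ($A = \left(-5\right) 4 = -20$)
$o{\left(E \right)} = \sqrt{2} \sqrt{E}$ ($o{\left(E \right)} = \sqrt{2 E} = \sqrt{2} \sqrt{E}$)
$C{\left(W,T \right)} = -20 + T + W$ ($C{\left(W,T \right)} = \left(W + T\right) - 20 = \left(T + W\right) - 20 = -20 + T + W$)
$D{\left(z \right)} = -176 + z^{2}$ ($D{\left(z \right)} = z^{2} - 176 = -176 + z^{2}$)
$D{\left(C{\left(8,o{\left(b \right)} \right)} \right)} - 28854 = \left(-176 + \left(-20 + \sqrt{2} \sqrt{3} + 8\right)^{2}\right) - 28854 = \left(-176 + \left(-20 + \sqrt{6} + 8\right)^{2}\right) - 28854 = \left(-176 + \left(-12 + \sqrt{6}\right)^{2}\right) - 28854 = -29030 + \left(-12 + \sqrt{6}\right)^{2}$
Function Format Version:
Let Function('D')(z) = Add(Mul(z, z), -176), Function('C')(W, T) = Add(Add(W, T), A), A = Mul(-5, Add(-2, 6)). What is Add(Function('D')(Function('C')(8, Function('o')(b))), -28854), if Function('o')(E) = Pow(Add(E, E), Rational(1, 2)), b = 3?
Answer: Add(-29030, Pow(Add(12, Mul(-1, Pow(6, Rational(1, 2)))), 2)) ≈ -28939.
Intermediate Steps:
A = -20 (A = Mul(-5, 4) = -20)
Function('o')(E) = Mul(Pow(2, Rational(1, 2)), Pow(E, Rational(1, 2))) (Function('o')(E) = Pow(Mul(2, E), Rational(1, 2)) = Mul(Pow(2, Rational(1, 2)), Pow(E, Rational(1, 2))))
Function('C')(W, T) = Add(-20, T, W) (Function('C')(W, T) = Add(Add(W, T), -20) = Add(Add(T, W), -20) = Add(-20, T, W))
Function('D')(z) = Add(-176, Pow(z, 2)) (Function('D')(z) = Add(Pow(z, 2), -176) = Add(-176, Pow(z, 2)))
Add(Function('D')(Function('C')(8, Function('o')(b))), -28854) = Add(Add(-176, Pow(Add(-20, Mul(Pow(2, Rational(1, 2)), Pow(3, Rational(1, 2))), 8), 2)), -28854) = Add(Add(-176, Pow(Add(-20, Pow(6, Rational(1, 2)), 8), 2)), -28854) = Add(Add(-176, Pow(Add(-12, Pow(6, Rational(1, 2))), 2)), -28854) = Add(-29030, Pow(Add(-12, Pow(6, Rational(1, 2))), 2))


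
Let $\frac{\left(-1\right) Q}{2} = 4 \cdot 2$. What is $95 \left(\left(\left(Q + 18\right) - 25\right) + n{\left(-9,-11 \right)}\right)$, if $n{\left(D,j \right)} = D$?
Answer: $-3040$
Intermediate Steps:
$Q = -16$ ($Q = - 2 \cdot 4 \cdot 2 = \left(-2\right) 8 = -16$)
$95 \left(\left(\left(Q + 18\right) - 25\right) + n{\left(-9,-11 \right)}\right) = 95 \left(\left(\left(-16 + 18\right) - 25\right) - 9\right) = 95 \left(\left(2 - 25\right) - 9\right) = 95 \left(-23 - 9\right) = 95 \left(-32\right) = -3040$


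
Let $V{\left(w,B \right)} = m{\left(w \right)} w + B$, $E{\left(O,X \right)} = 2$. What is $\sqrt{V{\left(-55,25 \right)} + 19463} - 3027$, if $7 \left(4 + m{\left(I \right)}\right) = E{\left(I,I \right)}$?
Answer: $-3027 + \frac{\sqrt{964922}}{7} \approx -2886.7$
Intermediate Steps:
$m{\left(I \right)} = - \frac{26}{7}$ ($m{\left(I \right)} = -4 + \frac{1}{7} \cdot 2 = -4 + \frac{2}{7} = - \frac{26}{7}$)
$V{\left(w,B \right)} = B - \frac{26 w}{7}$ ($V{\left(w,B \right)} = - \frac{26 w}{7} + B = B - \frac{26 w}{7}$)
$\sqrt{V{\left(-55,25 \right)} + 19463} - 3027 = \sqrt{\left(25 - - \frac{1430}{7}\right) + 19463} - 3027 = \sqrt{\left(25 + \frac{1430}{7}\right) + 19463} - 3027 = \sqrt{\frac{1605}{7} + 19463} - 3027 = \sqrt{\frac{137846}{7}} - 3027 = \frac{\sqrt{964922}}{7} - 3027 = -3027 + \frac{\sqrt{964922}}{7}$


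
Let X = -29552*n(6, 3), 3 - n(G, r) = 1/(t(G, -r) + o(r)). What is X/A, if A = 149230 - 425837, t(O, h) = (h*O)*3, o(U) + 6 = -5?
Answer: 5792192/17979455 ≈ 0.32216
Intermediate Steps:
o(U) = -11 (o(U) = -6 - 5 = -11)
t(O, h) = 3*O*h (t(O, h) = (O*h)*3 = 3*O*h)
n(G, r) = 3 - 1/(-11 - 3*G*r) (n(G, r) = 3 - 1/(3*G*(-r) - 11) = 3 - 1/(-3*G*r - 11) = 3 - 1/(-11 - 3*G*r))
X = -5792192/65 (X = -29552*(34 + 9*6*3)/(11 + 3*6*3) = -29552*(34 + 162)/(11 + 54) = -29552*196/65 = -5792192/65 ≈ -89111.)
A = -276607
X/A = -5792192/65/(-276607) = -5792192/65*(-1/276607) = 5792192/17979455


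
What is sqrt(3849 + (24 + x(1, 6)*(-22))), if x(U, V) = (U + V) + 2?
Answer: 35*sqrt(3) ≈ 60.622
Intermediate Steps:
x(U, V) = 2 + U + V
sqrt(3849 + (24 + x(1, 6)*(-22))) = sqrt(3849 + (24 + (2 + 1 + 6)*(-22))) = sqrt(3849 + (24 + 9*(-22))) = sqrt(3849 + (24 - 198)) = sqrt(3849 - 174) = sqrt(3675) = 35*sqrt(3)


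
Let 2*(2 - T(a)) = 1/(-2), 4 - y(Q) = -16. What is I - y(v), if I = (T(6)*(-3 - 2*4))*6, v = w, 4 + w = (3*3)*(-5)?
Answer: -337/2 ≈ -168.50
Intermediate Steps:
w = -49 (w = -4 + (3*3)*(-5) = -4 + 9*(-5) = -4 - 45 = -49)
v = -49
y(Q) = 20 (y(Q) = 4 - 1*(-16) = 4 + 16 = 20)
T(a) = 9/4 (T(a) = 2 - 1/2/(-2) = 2 - 1/2*(-1/2) = 2 + 1/4 = 9/4)
I = -297/2 (I = (9*(-3 - 2*4)/4)*6 = (9*(-3 - 8)/4)*6 = ((9/4)*(-11))*6 = -99/4*6 = -297/2 ≈ -148.50)
I - y(v) = -297/2 - 1*20 = -297/2 - 20 = -337/2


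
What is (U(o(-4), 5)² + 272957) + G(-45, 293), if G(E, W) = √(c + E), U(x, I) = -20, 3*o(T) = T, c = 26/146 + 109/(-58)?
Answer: 273357 + I*√837201522/4234 ≈ 2.7336e+5 + 6.8338*I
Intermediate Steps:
c = -7203/4234 (c = 26*(1/146) + 109*(-1/58) = 13/73 - 109/58 = -7203/4234 ≈ -1.7012)
o(T) = T/3
G(E, W) = √(-7203/4234 + E)
(U(o(-4), 5)² + 272957) + G(-45, 293) = ((-20)² + 272957) + √(-30497502 + 17926756*(-45))/4234 = (400 + 272957) + √(-30497502 - 806704020)/4234 = 273357 + √(-837201522)/4234 = 273357 + (I*√837201522)/4234 = 273357 + I*√837201522/4234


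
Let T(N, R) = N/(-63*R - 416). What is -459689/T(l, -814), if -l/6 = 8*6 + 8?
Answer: 11691270337/168 ≈ 6.9591e+7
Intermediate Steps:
l = -336 (l = -6*(8*6 + 8) = -6*(48 + 8) = -6*56 = -336)
T(N, R) = N/(-416 - 63*R)
-459689/T(l, -814) = -459689/((-1*(-336)/(416 + 63*(-814)))) = -459689/((-1*(-336)/(416 - 51282))) = -459689/((-1*(-336)/(-50866))) = -459689/((-1*(-336)*(-1/50866))) = -459689/(-168/25433) = -459689*(-25433/168) = 11691270337/168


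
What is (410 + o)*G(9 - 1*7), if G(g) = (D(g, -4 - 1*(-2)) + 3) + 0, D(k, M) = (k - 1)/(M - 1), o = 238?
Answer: 1728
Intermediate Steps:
D(k, M) = (-1 + k)/(-1 + M)
G(g) = 10/3 - g/3 (G(g) = ((-1 + g)/(-1 + (-4 - 1*(-2))) + 3) + 0 = ((-1 + g)/(-1 + (-4 + 2)) + 3) + 0 = ((-1 + g)/(-1 - 2) + 3) + 0 = ((-1 + g)/(-3) + 3) + 0 = (-(-1 + g)/3 + 3) + 0 = ((1/3 - g/3) + 3) + 0 = (10/3 - g/3) + 0 = 10/3 - g/3)
(410 + o)*G(9 - 1*7) = (410 + 238)*(10/3 - (9 - 1*7)/3) = 648*(10/3 - (9 - 7)/3) = 648*(10/3 - 1/3*2) = 648*(10/3 - 2/3) = 648*(8/3) = 1728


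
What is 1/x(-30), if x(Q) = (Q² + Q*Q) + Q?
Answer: 1/1770 ≈ 0.00056497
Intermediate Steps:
x(Q) = Q + 2*Q² (x(Q) = (Q² + Q²) + Q = 2*Q² + Q = Q + 2*Q²)
1/x(-30) = 1/(-30*(1 + 2*(-30))) = 1/(-30*(1 - 60)) = 1/(-30*(-59)) = 1/1770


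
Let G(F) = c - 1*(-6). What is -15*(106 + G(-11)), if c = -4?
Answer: -1620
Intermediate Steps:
G(F) = 2 (G(F) = -4 - 1*(-6) = -4 + 6 = 2)
-15*(106 + G(-11)) = -15*(106 + 2) = -15*108 = -1620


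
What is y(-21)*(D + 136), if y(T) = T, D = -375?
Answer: 5019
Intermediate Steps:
y(-21)*(D + 136) = -21*(-375 + 136) = -21*(-239) = 5019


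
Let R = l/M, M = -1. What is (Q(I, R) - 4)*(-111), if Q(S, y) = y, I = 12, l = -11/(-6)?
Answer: 1295/2 ≈ 647.50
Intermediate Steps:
l = 11/6 (l = -11*(-1/6) = 11/6 ≈ 1.8333)
R = -11/6 (R = (11/6)/(-1) = (11/6)*(-1) = -11/6 ≈ -1.8333)
(Q(I, R) - 4)*(-111) = (-11/6 - 4)*(-111) = -35/6*(-111) = 1295/2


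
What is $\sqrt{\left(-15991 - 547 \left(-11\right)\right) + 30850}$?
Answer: $2 \sqrt{5219} \approx 144.49$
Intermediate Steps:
$\sqrt{\left(-15991 - 547 \left(-11\right)\right) + 30850} = \sqrt{\left(-15991 - -6017\right) + 30850} = \sqrt{\left(-15991 + 6017\right) + 30850} = \sqrt{-9974 + 30850} = \sqrt{20876} = 2 \sqrt{5219}$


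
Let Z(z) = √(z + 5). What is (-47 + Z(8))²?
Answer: (47 - √13)² ≈ 1883.1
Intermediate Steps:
Z(z) = √(5 + z)
(-47 + Z(8))² = (-47 + √(5 + 8))² = (-47 + √13)²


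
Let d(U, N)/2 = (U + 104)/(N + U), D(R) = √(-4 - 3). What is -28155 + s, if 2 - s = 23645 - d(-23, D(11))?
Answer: -13883727/268 - 81*I*√7/268 ≈ -51805.0 - 0.79965*I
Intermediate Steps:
D(R) = I*√7 (D(R) = √(-7) = I*√7)
d(U, N) = 2*(104 + U)/(N + U) (d(U, N) = 2*((U + 104)/(N + U)) = 2*((104 + U)/(N + U)) = 2*(104 + U)/(N + U))
s = -23643 + 162/(-23 + I*√7) (s = 2 - (23645 - 2*(104 - 23)/(I*√7 - 23)) = 2 - (23645 - 2*81/(-23 + I*√7)) = 2 - (23645 - 162/(-23 + I*√7)) = 2 + (-23645 + 162/(-23 + I*√7)) = -23643 + 162/(-23 + I*√7) ≈ -23650.0 - 0.79965*I)
-28155 + s = -28155 + (-6338187/268 - 81*I*√7/268) = -13883727/268 - 81*I*√7/268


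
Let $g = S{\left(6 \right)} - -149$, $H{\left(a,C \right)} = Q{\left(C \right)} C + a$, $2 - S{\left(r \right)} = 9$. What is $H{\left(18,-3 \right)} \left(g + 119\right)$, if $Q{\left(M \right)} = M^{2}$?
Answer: $-2349$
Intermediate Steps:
$S{\left(r \right)} = -7$ ($S{\left(r \right)} = 2 - 9 = -7$)
$H{\left(a,C \right)} = a + C^{3}$ ($H{\left(a,C \right)} = C^{2} C + a = C^{3} + a = a + C^{3}$)
$g = 142$ ($g = -7 - -149 = -7 + 149 = 142$)
$H{\left(18,-3 \right)} \left(g + 119\right) = \left(18 + \left(-3\right)^{3}\right) \left(142 + 119\right) = \left(18 - 27\right) 261 = \left(-9\right) 261 = -2349$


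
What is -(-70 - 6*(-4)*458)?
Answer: -10922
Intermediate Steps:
-(-70 - 6*(-4)*458) = -(-70 + 24*458) = -(-70 + 10992) = -1*10922 = -10922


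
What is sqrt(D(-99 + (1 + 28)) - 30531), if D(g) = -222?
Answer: 3*I*sqrt(3417) ≈ 175.37*I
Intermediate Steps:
sqrt(D(-99 + (1 + 28)) - 30531) = sqrt(-222 - 30531) = sqrt(-30753) = 3*I*sqrt(3417)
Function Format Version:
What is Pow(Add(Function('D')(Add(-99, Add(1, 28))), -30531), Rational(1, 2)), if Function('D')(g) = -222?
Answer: Mul(3, I, Pow(3417, Rational(1, 2))) ≈ Mul(175.37, I)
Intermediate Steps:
Pow(Add(Function('D')(Add(-99, Add(1, 28))), -30531), Rational(1, 2)) = Pow(Add(-222, -30531), Rational(1, 2)) = Pow(-30753, Rational(1, 2)) = Mul(3, I, Pow(3417, Rational(1, 2)))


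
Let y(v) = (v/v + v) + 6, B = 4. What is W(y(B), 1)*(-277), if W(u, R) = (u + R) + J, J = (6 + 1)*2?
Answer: -7202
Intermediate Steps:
y(v) = 7 + v (y(v) = (1 + v) + 6 = 7 + v)
J = 14 (J = 7*2 = 14)
W(u, R) = 14 + R + u (W(u, R) = (u + R) + 14 = (R + u) + 14 = 14 + R + u)
W(y(B), 1)*(-277) = (14 + 1 + (7 + 4))*(-277) = (14 + 1 + 11)*(-277) = 26*(-277) = -7202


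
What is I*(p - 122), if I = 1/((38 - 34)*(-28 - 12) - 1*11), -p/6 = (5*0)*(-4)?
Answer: 122/171 ≈ 0.71345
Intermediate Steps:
p = 0 (p = -6*5*0*(-4) = -0*(-4) = -6*0 = 0)
I = -1/171 (I = 1/(4*(-40) - 11) = 1/(-160 - 11) = 1/(-171) = -1/171 ≈ -0.0058480)
I*(p - 122) = -(0 - 122)/171 = -1/171*(-122) = 122/171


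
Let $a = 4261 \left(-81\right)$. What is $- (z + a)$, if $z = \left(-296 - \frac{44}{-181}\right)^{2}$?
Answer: $\frac{8441489277}{32761} \approx 2.5767 \cdot 10^{5}$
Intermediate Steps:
$z = \frac{2865675024}{32761}$ ($z = \left(-296 - - \frac{44}{181}\right)^{2} = \left(-296 + \frac{44}{181}\right)^{2} = \left(- \frac{53532}{181}\right)^{2} = \frac{2865675024}{32761} \approx 87472.0$)
$a = -345141$
$- (z + a) = - (\frac{2865675024}{32761} - 345141) = \left(-1\right) \left(- \frac{8441489277}{32761}\right) = \frac{8441489277}{32761}$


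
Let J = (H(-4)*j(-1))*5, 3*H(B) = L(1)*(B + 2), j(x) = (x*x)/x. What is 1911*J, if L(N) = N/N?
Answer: 6370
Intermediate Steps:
j(x) = x (j(x) = x²/x = x)
L(N) = 1
H(B) = ⅔ + B/3 (H(B) = (1*(B + 2))/3 = (1*(2 + B))/3 = (2 + B)/3 = ⅔ + B/3)
J = 10/3 (J = ((⅔ + (⅓)*(-4))*(-1))*5 = ((⅔ - 4/3)*(-1))*5 = -⅔*(-1)*5 = (⅔)*5 = 10/3 ≈ 3.3333)
1911*J = 1911*(10/3) = 6370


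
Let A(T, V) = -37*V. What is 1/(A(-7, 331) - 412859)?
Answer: -1/425106 ≈ -2.3524e-6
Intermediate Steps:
1/(A(-7, 331) - 412859) = 1/(-37*331 - 412859) = 1/(-12247 - 412859) = 1/(-425106) = -1/425106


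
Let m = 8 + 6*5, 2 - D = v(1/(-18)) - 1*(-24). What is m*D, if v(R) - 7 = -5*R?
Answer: -10013/9 ≈ -1112.6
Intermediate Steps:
v(R) = 7 - 5*R
D = -527/18 (D = 2 - ((7 - 5/(-18)) - 1*(-24)) = 2 - ((7 - 5*(-1/18)) + 24) = 2 - ((7 + 5/18) + 24) = 2 - (131/18 + 24) = 2 - 1*563/18 = 2 - 563/18 = -527/18 ≈ -29.278)
m = 38 (m = 8 + 30 = 38)
m*D = 38*(-527/18) = -10013/9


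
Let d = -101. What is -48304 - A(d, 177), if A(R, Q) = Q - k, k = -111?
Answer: -48592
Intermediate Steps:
A(R, Q) = 111 + Q (A(R, Q) = Q - 1*(-111) = Q + 111 = 111 + Q)
-48304 - A(d, 177) = -48304 - (111 + 177) = -48304 - 1*288 = -48304 - 288 = -48592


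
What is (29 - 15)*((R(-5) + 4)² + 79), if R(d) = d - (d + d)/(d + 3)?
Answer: 1610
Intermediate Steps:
R(d) = d - 2*d/(3 + d)
(29 - 15)*((R(-5) + 4)² + 79) = (29 - 15)*((-5*(1 - 5)/(3 - 5) + 4)² + 79) = 14*((-5*(-4)/(-2) + 4)² + 79) = 14*((-5*(-½)*(-4) + 4)² + 79) = 14*((-10 + 4)² + 79) = 14*((-6)² + 79) = 14*(36 + 79) = 14*115 = 1610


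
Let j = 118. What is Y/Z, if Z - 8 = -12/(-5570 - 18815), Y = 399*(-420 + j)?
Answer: -512085/34 ≈ -15061.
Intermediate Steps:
Y = -120498 (Y = 399*(-420 + 118) = 399*(-302) = -120498)
Z = 195092/24385 (Z = 8 - 12/(-5570 - 18815) = 8 - 12/(-24385) = 8 - 12*(-1/24385) = 8 + 12/24385 = 195092/24385 ≈ 8.0005)
Y/Z = -120498/195092/24385 = -120498*24385/195092 = -512085/34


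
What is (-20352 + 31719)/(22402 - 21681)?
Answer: 11367/721 ≈ 15.766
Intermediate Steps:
(-20352 + 31719)/(22402 - 21681) = 11367/721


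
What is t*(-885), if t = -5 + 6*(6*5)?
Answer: -154875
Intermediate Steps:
t = 175 (t = -5 + 6*30 = -5 + 180 = 175)
t*(-885) = 175*(-885) = -154875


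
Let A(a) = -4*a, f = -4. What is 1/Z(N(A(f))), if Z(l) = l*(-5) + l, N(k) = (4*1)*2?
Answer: -1/32 ≈ -0.031250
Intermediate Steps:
N(k) = 8 (N(k) = 4*2 = 8)
Z(l) = -4*l (Z(l) = -5*l + l = -4*l)
1/Z(N(A(f))) = 1/(-4*8) = 1/(-32) = -1/32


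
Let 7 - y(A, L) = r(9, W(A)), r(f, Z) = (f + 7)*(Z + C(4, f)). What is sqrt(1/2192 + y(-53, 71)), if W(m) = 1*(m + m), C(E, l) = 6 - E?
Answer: sqrt(501808121)/548 ≈ 40.878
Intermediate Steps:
W(m) = 2*m (W(m) = 1*(2*m) = 2*m)
r(f, Z) = (2 + Z)*(7 + f) (r(f, Z) = (f + 7)*(Z + (6 - 1*4)) = (7 + f)*(Z + (6 - 4)) = (7 + f)*(Z + 2) = (7 + f)*(2 + Z) = (2 + Z)*(7 + f))
y(A, L) = -25 - 32*A (y(A, L) = 7 - (14 + 2*9 + 7*(2*A) + (2*A)*9) = 7 - (14 + 18 + 14*A + 18*A) = 7 - (32 + 32*A) = 7 + (-32 - 32*A) = -25 - 32*A)
sqrt(1/2192 + y(-53, 71)) = sqrt(1/2192 + (-25 - 32*(-53))) = sqrt(1/2192 + (-25 + 1696)) = sqrt(1/2192 + 1671) = sqrt(3662833/2192) = sqrt(501808121)/548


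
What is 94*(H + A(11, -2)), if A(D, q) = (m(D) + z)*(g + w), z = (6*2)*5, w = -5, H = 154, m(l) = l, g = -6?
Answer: -58938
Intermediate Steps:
z = 60 (z = 12*5 = 60)
A(D, q) = -660 - 11*D (A(D, q) = (D + 60)*(-6 - 5) = (60 + D)*(-11) = -660 - 11*D)
94*(H + A(11, -2)) = 94*(154 + (-660 - 11*11)) = 94*(154 + (-660 - 121)) = 94*(154 - 781) = 94*(-627) = -58938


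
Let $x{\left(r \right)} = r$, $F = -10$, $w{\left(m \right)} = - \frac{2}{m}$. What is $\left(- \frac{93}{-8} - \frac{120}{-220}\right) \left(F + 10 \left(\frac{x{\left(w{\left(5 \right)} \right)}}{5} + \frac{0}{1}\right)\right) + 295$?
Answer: $\frac{35983}{220} \approx 163.56$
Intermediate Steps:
$\left(- \frac{93}{-8} - \frac{120}{-220}\right) \left(F + 10 \left(\frac{x{\left(w{\left(5 \right)} \right)}}{5} + \frac{0}{1}\right)\right) + 295 = \left(- \frac{93}{-8} - \frac{120}{-220}\right) \left(-10 + 10 \left(\frac{\left(-2\right) \frac{1}{5}}{5} + \frac{0}{1}\right)\right) + 295 = \left(\left(-93\right) \left(- \frac{1}{8}\right) - - \frac{6}{11}\right) \left(-10 + 10 \left(\left(-2\right) \frac{1}{5} \cdot \frac{1}{5} + 0 \cdot 1\right)\right) + 295 = \left(\frac{93}{8} + \frac{6}{11}\right) \left(-10 + 10 \left(\left(- \frac{2}{5}\right) \frac{1}{5} + 0\right)\right) + 295 = \frac{1071 \left(-10 + 10 \left(- \frac{2}{25} + 0\right)\right)}{88} + 295 = \frac{1071 \left(-10 + 10 \left(- \frac{2}{25}\right)\right)}{88} + 295 = \frac{1071 \left(-10 - \frac{4}{5}\right)}{88} + 295 = \frac{1071}{88} \left(- \frac{54}{5}\right) + 295 = - \frac{28917}{220} + 295 = \frac{35983}{220}$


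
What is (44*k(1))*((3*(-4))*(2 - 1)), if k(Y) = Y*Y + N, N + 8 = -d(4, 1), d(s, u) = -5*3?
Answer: -4224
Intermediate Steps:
d(s, u) = -15
N = 7 (N = -8 - 1*(-15) = -8 + 15 = 7)
k(Y) = 7 + Y**2 (k(Y) = Y*Y + 7 = Y**2 + 7 = 7 + Y**2)
(44*k(1))*((3*(-4))*(2 - 1)) = (44*(7 + 1**2))*((3*(-4))*(2 - 1)) = (44*(7 + 1))*(-12*1) = (44*8)*(-12) = 352*(-12) = -4224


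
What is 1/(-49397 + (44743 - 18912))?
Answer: -1/23566 ≈ -4.2434e-5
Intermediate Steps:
1/(-49397 + (44743 - 18912)) = 1/(-49397 + 25831) = 1/(-23566) = -1/23566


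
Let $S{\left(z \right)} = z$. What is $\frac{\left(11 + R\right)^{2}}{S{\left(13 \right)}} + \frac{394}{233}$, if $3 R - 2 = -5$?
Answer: $\frac{28422}{3029} \approx 9.3833$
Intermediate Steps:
$R = -1$ ($R = \frac{2}{3} + \frac{1}{3} \left(-5\right) = \frac{2}{3} - \frac{5}{3} = -1$)
$\frac{\left(11 + R\right)^{2}}{S{\left(13 \right)}} + \frac{394}{233} = \frac{\left(11 - 1\right)^{2}}{13} + \frac{394}{233} = 10^{2} \cdot \frac{1}{13} + 394 \cdot \frac{1}{233} = 100 \cdot \frac{1}{13} + \frac{394}{233} = \frac{100}{13} + \frac{394}{233} = \frac{28422}{3029}$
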